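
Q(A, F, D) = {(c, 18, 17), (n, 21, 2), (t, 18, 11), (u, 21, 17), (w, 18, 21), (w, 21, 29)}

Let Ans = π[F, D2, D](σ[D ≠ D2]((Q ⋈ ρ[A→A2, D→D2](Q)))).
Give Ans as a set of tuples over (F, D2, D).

ρ[A→A2, D→D2]: schema becomes (A2, F, D2); tuples unchanged.
Joining Q and ρ[A→A2, D→D2](Q) on F yields {(c, 18, 17, c, 17), (c, 18, 17, t, 11), (c, 18, 17, w, 21), (n, 21, 2, n, 2), (n, 21, 2, u, 17), (n, 21, 2, w, 29), (t, 18, 11, c, 17), (t, 18, 11, t, 11), (t, 18, 11, w, 21), (u, 21, 17, n, 2), (u, 21, 17, u, 17), (u, 21, 17, w, 29), (w, 18, 21, c, 17), (w, 18, 21, t, 11), (w, 18, 21, w, 21), (w, 21, 29, n, 2), (w, 21, 29, u, 17), (w, 21, 29, w, 29)}.
Apply σ_{D ≠ D2}; surviving tuples: {(c, 18, 17, t, 11), (c, 18, 17, w, 21), (n, 21, 2, u, 17), (n, 21, 2, w, 29), (t, 18, 11, c, 17), (t, 18, 11, w, 21), (u, 21, 17, n, 2), (u, 21, 17, w, 29), (w, 18, 21, c, 17), (w, 18, 21, t, 11), (w, 21, 29, n, 2), (w, 21, 29, u, 17)}
Keep only column(s) F, D2, D: {(18, 11, 17), (18, 11, 21), (18, 17, 11), (18, 17, 21), (18, 21, 11), (18, 21, 17), (21, 17, 2), (21, 17, 29), (21, 2, 17), (21, 2, 29), (21, 29, 17), (21, 29, 2)}

{(18, 11, 17), (18, 11, 21), (18, 17, 11), (18, 17, 21), (18, 21, 11), (18, 21, 17), (21, 17, 2), (21, 17, 29), (21, 2, 17), (21, 2, 29), (21, 29, 17), (21, 29, 2)}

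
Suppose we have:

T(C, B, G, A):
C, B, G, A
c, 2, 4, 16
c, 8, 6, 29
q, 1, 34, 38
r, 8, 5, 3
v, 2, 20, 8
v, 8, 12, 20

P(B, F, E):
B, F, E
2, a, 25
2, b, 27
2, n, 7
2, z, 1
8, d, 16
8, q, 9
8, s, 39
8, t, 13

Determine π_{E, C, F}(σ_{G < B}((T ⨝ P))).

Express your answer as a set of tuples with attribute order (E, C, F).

{(13, c, t), (13, r, t), (16, c, d), (16, r, d), (39, c, s), (39, r, s), (9, c, q), (9, r, q)}

Natural join on B: {(c, 2, 4, 16, a, 25), (c, 2, 4, 16, b, 27), (c, 2, 4, 16, n, 7), (c, 2, 4, 16, z, 1), (c, 8, 6, 29, d, 16), (c, 8, 6, 29, q, 9), (c, 8, 6, 29, s, 39), (c, 8, 6, 29, t, 13), (r, 8, 5, 3, d, 16), (r, 8, 5, 3, q, 9), (r, 8, 5, 3, s, 39), (r, 8, 5, 3, t, 13), (v, 2, 20, 8, a, 25), (v, 2, 20, 8, b, 27), (v, 2, 20, 8, n, 7), (v, 2, 20, 8, z, 1), (v, 8, 12, 20, d, 16), (v, 8, 12, 20, q, 9), (v, 8, 12, 20, s, 39), (v, 8, 12, 20, t, 13)}
σ[G < B]: keep tuples satisfying G < B → {(c, 8, 6, 29, d, 16), (c, 8, 6, 29, q, 9), (c, 8, 6, 29, s, 39), (c, 8, 6, 29, t, 13), (r, 8, 5, 3, d, 16), (r, 8, 5, 3, q, 9), (r, 8, 5, 3, s, 39), (r, 8, 5, 3, t, 13)}
Projecting to E, C, F: {(13, c, t), (13, r, t), (16, c, d), (16, r, d), (39, c, s), (39, r, s), (9, c, q), (9, r, q)}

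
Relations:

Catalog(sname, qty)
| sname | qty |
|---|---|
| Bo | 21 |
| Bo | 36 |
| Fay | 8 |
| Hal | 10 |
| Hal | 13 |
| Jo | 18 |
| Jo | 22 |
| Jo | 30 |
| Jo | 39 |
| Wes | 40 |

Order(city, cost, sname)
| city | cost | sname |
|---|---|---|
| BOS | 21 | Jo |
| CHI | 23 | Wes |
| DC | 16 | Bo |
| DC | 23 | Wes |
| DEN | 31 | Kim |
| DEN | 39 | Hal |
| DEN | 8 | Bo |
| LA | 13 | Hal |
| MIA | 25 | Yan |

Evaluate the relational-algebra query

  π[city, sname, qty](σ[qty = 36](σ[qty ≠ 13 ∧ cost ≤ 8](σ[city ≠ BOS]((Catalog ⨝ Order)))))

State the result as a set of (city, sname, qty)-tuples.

Joining Catalog and Order on sname yields {(Bo, 21, DC, 16), (Bo, 21, DEN, 8), (Bo, 36, DC, 16), (Bo, 36, DEN, 8), (Hal, 10, DEN, 39), (Hal, 10, LA, 13), (Hal, 13, DEN, 39), (Hal, 13, LA, 13), (Jo, 18, BOS, 21), (Jo, 22, BOS, 21), (Jo, 30, BOS, 21), (Jo, 39, BOS, 21), (Wes, 40, CHI, 23), (Wes, 40, DC, 23)}.
Apply σ_{city ≠ BOS}; surviving tuples: {(Bo, 21, DC, 16), (Bo, 21, DEN, 8), (Bo, 36, DC, 16), (Bo, 36, DEN, 8), (Hal, 10, DEN, 39), (Hal, 10, LA, 13), (Hal, 13, DEN, 39), (Hal, 13, LA, 13), (Wes, 40, CHI, 23), (Wes, 40, DC, 23)}
Apply σ_{qty ≠ 13 ∧ cost ≤ 8}; surviving tuples: {(Bo, 21, DEN, 8), (Bo, 36, DEN, 8)}
Apply σ_{qty = 36}; surviving tuples: {(Bo, 36, DEN, 8)}
Projecting to city, sname, qty: {(DEN, Bo, 36)}

{(DEN, Bo, 36)}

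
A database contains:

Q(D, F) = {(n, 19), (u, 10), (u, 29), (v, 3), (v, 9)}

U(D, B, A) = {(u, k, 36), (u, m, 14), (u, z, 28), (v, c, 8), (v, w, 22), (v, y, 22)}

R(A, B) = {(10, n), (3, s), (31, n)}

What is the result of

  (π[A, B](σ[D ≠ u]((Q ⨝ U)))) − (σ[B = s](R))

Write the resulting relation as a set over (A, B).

Natural join on D: {(u, 10, k, 36), (u, 10, m, 14), (u, 10, z, 28), (u, 29, k, 36), (u, 29, m, 14), (u, 29, z, 28), (v, 3, c, 8), (v, 3, w, 22), (v, 3, y, 22), (v, 9, c, 8), (v, 9, w, 22), (v, 9, y, 22)}
Selection D ≠ u: {(v, 3, c, 8), (v, 3, w, 22), (v, 3, y, 22), (v, 9, c, 8), (v, 9, w, 22), (v, 9, y, 22)}
π[A, B]: project onto (A, B) (3 duplicate(s) eliminated) → {(22, w), (22, y), (8, c)}
Selection B = s: {(3, s)}
Set difference of the two operands is {(22, w), (22, y), (8, c)}.

{(22, w), (22, y), (8, c)}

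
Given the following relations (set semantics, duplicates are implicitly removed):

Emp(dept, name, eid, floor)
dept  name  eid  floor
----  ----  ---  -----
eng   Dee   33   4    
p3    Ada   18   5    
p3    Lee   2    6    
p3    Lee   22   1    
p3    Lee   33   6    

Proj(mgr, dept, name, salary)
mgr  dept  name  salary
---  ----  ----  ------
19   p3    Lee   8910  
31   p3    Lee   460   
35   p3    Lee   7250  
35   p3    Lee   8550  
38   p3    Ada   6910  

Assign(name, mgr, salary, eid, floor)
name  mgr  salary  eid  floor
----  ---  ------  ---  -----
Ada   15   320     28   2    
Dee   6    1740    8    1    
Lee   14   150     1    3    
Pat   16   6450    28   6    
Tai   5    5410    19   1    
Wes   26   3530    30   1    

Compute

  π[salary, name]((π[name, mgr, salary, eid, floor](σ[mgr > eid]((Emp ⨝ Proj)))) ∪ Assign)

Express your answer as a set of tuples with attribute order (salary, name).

Natural join on dept, name: {(p3, Ada, 18, 5, 38, 6910), (p3, Lee, 2, 6, 19, 8910), (p3, Lee, 2, 6, 31, 460), (p3, Lee, 2, 6, 35, 7250), (p3, Lee, 2, 6, 35, 8550), (p3, Lee, 22, 1, 19, 8910), (p3, Lee, 22, 1, 31, 460), (p3, Lee, 22, 1, 35, 7250), (p3, Lee, 22, 1, 35, 8550), (p3, Lee, 33, 6, 19, 8910), (p3, Lee, 33, 6, 31, 460), (p3, Lee, 33, 6, 35, 7250), (p3, Lee, 33, 6, 35, 8550)}
Selection mgr > eid: {(p3, Ada, 18, 5, 38, 6910), (p3, Lee, 2, 6, 19, 8910), (p3, Lee, 2, 6, 31, 460), (p3, Lee, 2, 6, 35, 7250), (p3, Lee, 2, 6, 35, 8550), (p3, Lee, 22, 1, 31, 460), (p3, Lee, 22, 1, 35, 7250), (p3, Lee, 22, 1, 35, 8550), (p3, Lee, 33, 6, 35, 7250), (p3, Lee, 33, 6, 35, 8550)}
π_{name, mgr, salary, eid, floor} gives {(Ada, 38, 6910, 18, 5), (Lee, 19, 8910, 2, 6), (Lee, 31, 460, 2, 6), (Lee, 31, 460, 22, 1), (Lee, 35, 7250, 2, 6), (Lee, 35, 7250, 22, 1), (Lee, 35, 7250, 33, 6), (Lee, 35, 8550, 2, 6), (Lee, 35, 8550, 22, 1), (Lee, 35, 8550, 33, 6)}.
Set union of the two operands is {(Ada, 15, 320, 28, 2), (Ada, 38, 6910, 18, 5), (Dee, 6, 1740, 8, 1), (Lee, 14, 150, 1, 3), (Lee, 19, 8910, 2, 6), (Lee, 31, 460, 2, 6), (Lee, 31, 460, 22, 1), (Lee, 35, 7250, 2, 6), (Lee, 35, 7250, 22, 1), (Lee, 35, 7250, 33, 6), (Lee, 35, 8550, 2, 6), (Lee, 35, 8550, 22, 1), (Lee, 35, 8550, 33, 6), (Pat, 16, 6450, 28, 6), (Tai, 5, 5410, 19, 1), (Wes, 26, 3530, 30, 1)}.
π_{salary, name} gives {(150, Lee), (1740, Dee), (320, Ada), (3530, Wes), (460, Lee), (5410, Tai), (6450, Pat), (6910, Ada), (7250, Lee), (8550, Lee), (8910, Lee)} (5 duplicate(s) eliminated).

{(150, Lee), (1740, Dee), (320, Ada), (3530, Wes), (460, Lee), (5410, Tai), (6450, Pat), (6910, Ada), (7250, Lee), (8550, Lee), (8910, Lee)}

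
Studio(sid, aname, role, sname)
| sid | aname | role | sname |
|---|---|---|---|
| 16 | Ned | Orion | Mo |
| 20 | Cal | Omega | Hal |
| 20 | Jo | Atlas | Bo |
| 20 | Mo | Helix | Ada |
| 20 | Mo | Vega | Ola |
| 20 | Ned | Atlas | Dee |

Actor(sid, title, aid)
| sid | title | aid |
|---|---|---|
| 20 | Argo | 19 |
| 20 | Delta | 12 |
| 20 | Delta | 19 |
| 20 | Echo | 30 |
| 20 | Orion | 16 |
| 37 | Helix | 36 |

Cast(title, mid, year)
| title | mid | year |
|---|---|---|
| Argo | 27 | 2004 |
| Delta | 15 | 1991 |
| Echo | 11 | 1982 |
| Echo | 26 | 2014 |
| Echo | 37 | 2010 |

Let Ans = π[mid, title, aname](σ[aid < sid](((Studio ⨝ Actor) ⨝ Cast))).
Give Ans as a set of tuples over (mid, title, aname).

{(15, Delta, Cal), (15, Delta, Jo), (15, Delta, Mo), (15, Delta, Ned), (27, Argo, Cal), (27, Argo, Jo), (27, Argo, Mo), (27, Argo, Ned)}

Studio ⋈ Actor (natural join on sid): {(20, Cal, Omega, Hal, Argo, 19), (20, Cal, Omega, Hal, Delta, 12), (20, Cal, Omega, Hal, Delta, 19), (20, Cal, Omega, Hal, Echo, 30), (20, Cal, Omega, Hal, Orion, 16), (20, Jo, Atlas, Bo, Argo, 19), (20, Jo, Atlas, Bo, Delta, 12), (20, Jo, Atlas, Bo, Delta, 19), (20, Jo, Atlas, Bo, Echo, 30), (20, Jo, Atlas, Bo, Orion, 16), (20, Mo, Helix, Ada, Argo, 19), (20, Mo, Helix, Ada, Delta, 12), (20, Mo, Helix, Ada, Delta, 19), (20, Mo, Helix, Ada, Echo, 30), (20, Mo, Helix, Ada, Orion, 16), (20, Mo, Vega, Ola, Argo, 19), (20, Mo, Vega, Ola, Delta, 12), (20, Mo, Vega, Ola, Delta, 19), (20, Mo, Vega, Ola, Echo, 30), (20, Mo, Vega, Ola, Orion, 16), (20, Ned, Atlas, Dee, Argo, 19), (20, Ned, Atlas, Dee, Delta, 12), (20, Ned, Atlas, Dee, Delta, 19), (20, Ned, Atlas, Dee, Echo, 30), (20, Ned, Atlas, Dee, Orion, 16)}
(Studio ⨝ Actor) ⋈ Cast (natural join on title): {(20, Cal, Omega, Hal, Argo, 19, 27, 2004), (20, Cal, Omega, Hal, Delta, 12, 15, 1991), (20, Cal, Omega, Hal, Delta, 19, 15, 1991), (20, Cal, Omega, Hal, Echo, 30, 11, 1982), (20, Cal, Omega, Hal, Echo, 30, 26, 2014), (20, Cal, Omega, Hal, Echo, 30, 37, 2010), (20, Jo, Atlas, Bo, Argo, 19, 27, 2004), (20, Jo, Atlas, Bo, Delta, 12, 15, 1991), (20, Jo, Atlas, Bo, Delta, 19, 15, 1991), (20, Jo, Atlas, Bo, Echo, 30, 11, 1982), (20, Jo, Atlas, Bo, Echo, 30, 26, 2014), (20, Jo, Atlas, Bo, Echo, 30, 37, 2010), (20, Mo, Helix, Ada, Argo, 19, 27, 2004), (20, Mo, Helix, Ada, Delta, 12, 15, 1991), (20, Mo, Helix, Ada, Delta, 19, 15, 1991), (20, Mo, Helix, Ada, Echo, 30, 11, 1982), (20, Mo, Helix, Ada, Echo, 30, 26, 2014), (20, Mo, Helix, Ada, Echo, 30, 37, 2010), (20, Mo, Vega, Ola, Argo, 19, 27, 2004), (20, Mo, Vega, Ola, Delta, 12, 15, 1991), (20, Mo, Vega, Ola, Delta, 19, 15, 1991), (20, Mo, Vega, Ola, Echo, 30, 11, 1982), (20, Mo, Vega, Ola, Echo, 30, 26, 2014), (20, Mo, Vega, Ola, Echo, 30, 37, 2010), (20, Ned, Atlas, Dee, Argo, 19, 27, 2004), (20, Ned, Atlas, Dee, Delta, 12, 15, 1991), (20, Ned, Atlas, Dee, Delta, 19, 15, 1991), (20, Ned, Atlas, Dee, Echo, 30, 11, 1982), (20, Ned, Atlas, Dee, Echo, 30, 26, 2014), (20, Ned, Atlas, Dee, Echo, 30, 37, 2010)}
Selection aid < sid: {(20, Cal, Omega, Hal, Argo, 19, 27, 2004), (20, Cal, Omega, Hal, Delta, 12, 15, 1991), (20, Cal, Omega, Hal, Delta, 19, 15, 1991), (20, Jo, Atlas, Bo, Argo, 19, 27, 2004), (20, Jo, Atlas, Bo, Delta, 12, 15, 1991), (20, Jo, Atlas, Bo, Delta, 19, 15, 1991), (20, Mo, Helix, Ada, Argo, 19, 27, 2004), (20, Mo, Helix, Ada, Delta, 12, 15, 1991), (20, Mo, Helix, Ada, Delta, 19, 15, 1991), (20, Mo, Vega, Ola, Argo, 19, 27, 2004), (20, Mo, Vega, Ola, Delta, 12, 15, 1991), (20, Mo, Vega, Ola, Delta, 19, 15, 1991), (20, Ned, Atlas, Dee, Argo, 19, 27, 2004), (20, Ned, Atlas, Dee, Delta, 12, 15, 1991), (20, Ned, Atlas, Dee, Delta, 19, 15, 1991)}
Projecting to mid, title, aname (7 duplicate(s) eliminated): {(15, Delta, Cal), (15, Delta, Jo), (15, Delta, Mo), (15, Delta, Ned), (27, Argo, Cal), (27, Argo, Jo), (27, Argo, Mo), (27, Argo, Ned)}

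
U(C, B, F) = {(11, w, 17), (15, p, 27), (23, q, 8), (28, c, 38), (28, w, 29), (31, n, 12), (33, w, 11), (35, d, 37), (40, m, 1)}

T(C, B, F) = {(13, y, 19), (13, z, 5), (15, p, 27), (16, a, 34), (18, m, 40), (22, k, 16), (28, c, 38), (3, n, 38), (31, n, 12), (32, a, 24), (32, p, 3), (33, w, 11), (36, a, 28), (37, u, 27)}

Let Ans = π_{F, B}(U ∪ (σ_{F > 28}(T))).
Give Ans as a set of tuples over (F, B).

{(1, m), (11, w), (12, n), (17, w), (27, p), (29, w), (34, a), (37, d), (38, c), (38, n), (40, m), (8, q)}

Filtering on F > 28 leaves {(16, a, 34), (18, m, 40), (28, c, 38), (3, n, 38)}.
Union: {(11, w, 17), (15, p, 27), (23, q, 8), (28, c, 38), (28, w, 29), (31, n, 12), (33, w, 11), (35, d, 37), (40, m, 1)} with {(16, a, 34), (18, m, 40), (28, c, 38), (3, n, 38)} → {(11, w, 17), (15, p, 27), (16, a, 34), (18, m, 40), (23, q, 8), (28, c, 38), (28, w, 29), (3, n, 38), (31, n, 12), (33, w, 11), (35, d, 37), (40, m, 1)}
π_{F, B} gives {(1, m), (11, w), (12, n), (17, w), (27, p), (29, w), (34, a), (37, d), (38, c), (38, n), (40, m), (8, q)}.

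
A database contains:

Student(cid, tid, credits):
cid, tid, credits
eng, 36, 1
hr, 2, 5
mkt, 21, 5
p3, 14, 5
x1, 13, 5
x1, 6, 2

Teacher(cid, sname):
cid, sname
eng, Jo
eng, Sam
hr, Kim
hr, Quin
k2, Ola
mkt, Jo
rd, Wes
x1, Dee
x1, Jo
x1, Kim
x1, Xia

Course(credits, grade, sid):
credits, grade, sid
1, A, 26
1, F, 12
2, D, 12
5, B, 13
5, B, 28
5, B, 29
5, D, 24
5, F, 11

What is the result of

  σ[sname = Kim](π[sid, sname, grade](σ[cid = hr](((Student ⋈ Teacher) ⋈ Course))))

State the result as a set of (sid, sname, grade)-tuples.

Joining Student and Teacher on cid yields {(eng, 36, 1, Jo), (eng, 36, 1, Sam), (hr, 2, 5, Kim), (hr, 2, 5, Quin), (mkt, 21, 5, Jo), (x1, 13, 5, Dee), (x1, 13, 5, Jo), (x1, 13, 5, Kim), (x1, 13, 5, Xia), (x1, 6, 2, Dee), (x1, 6, 2, Jo), (x1, 6, 2, Kim), (x1, 6, 2, Xia)}.
Joining (Student ⋈ Teacher) and Course on credits yields {(eng, 36, 1, Jo, A, 26), (eng, 36, 1, Jo, F, 12), (eng, 36, 1, Sam, A, 26), (eng, 36, 1, Sam, F, 12), (hr, 2, 5, Kim, B, 13), (hr, 2, 5, Kim, B, 28), (hr, 2, 5, Kim, B, 29), (hr, 2, 5, Kim, D, 24), (hr, 2, 5, Kim, F, 11), (hr, 2, 5, Quin, B, 13), (hr, 2, 5, Quin, B, 28), (hr, 2, 5, Quin, B, 29), (hr, 2, 5, Quin, D, 24), (hr, 2, 5, Quin, F, 11), (mkt, 21, 5, Jo, B, 13), (mkt, 21, 5, Jo, B, 28), (mkt, 21, 5, Jo, B, 29), (mkt, 21, 5, Jo, D, 24), (mkt, 21, 5, Jo, F, 11), (x1, 13, 5, Dee, B, 13), (x1, 13, 5, Dee, B, 28), (x1, 13, 5, Dee, B, 29), (x1, 13, 5, Dee, D, 24), (x1, 13, 5, Dee, F, 11), (x1, 13, 5, Jo, B, 13), (x1, 13, 5, Jo, B, 28), (x1, 13, 5, Jo, B, 29), (x1, 13, 5, Jo, D, 24), (x1, 13, 5, Jo, F, 11), (x1, 13, 5, Kim, B, 13), (x1, 13, 5, Kim, B, 28), (x1, 13, 5, Kim, B, 29), (x1, 13, 5, Kim, D, 24), (x1, 13, 5, Kim, F, 11), (x1, 13, 5, Xia, B, 13), (x1, 13, 5, Xia, B, 28), (x1, 13, 5, Xia, B, 29), (x1, 13, 5, Xia, D, 24), (x1, 13, 5, Xia, F, 11), (x1, 6, 2, Dee, D, 12), (x1, 6, 2, Jo, D, 12), (x1, 6, 2, Kim, D, 12), (x1, 6, 2, Xia, D, 12)}.
Filtering on cid = hr leaves {(hr, 2, 5, Kim, B, 13), (hr, 2, 5, Kim, B, 28), (hr, 2, 5, Kim, B, 29), (hr, 2, 5, Kim, D, 24), (hr, 2, 5, Kim, F, 11), (hr, 2, 5, Quin, B, 13), (hr, 2, 5, Quin, B, 28), (hr, 2, 5, Quin, B, 29), (hr, 2, 5, Quin, D, 24), (hr, 2, 5, Quin, F, 11)}.
Projecting to sid, sname, grade: {(11, Kim, F), (11, Quin, F), (13, Kim, B), (13, Quin, B), (24, Kim, D), (24, Quin, D), (28, Kim, B), (28, Quin, B), (29, Kim, B), (29, Quin, B)}
Filtering on sname = Kim leaves {(11, Kim, F), (13, Kim, B), (24, Kim, D), (28, Kim, B), (29, Kim, B)}.

{(11, Kim, F), (13, Kim, B), (24, Kim, D), (28, Kim, B), (29, Kim, B)}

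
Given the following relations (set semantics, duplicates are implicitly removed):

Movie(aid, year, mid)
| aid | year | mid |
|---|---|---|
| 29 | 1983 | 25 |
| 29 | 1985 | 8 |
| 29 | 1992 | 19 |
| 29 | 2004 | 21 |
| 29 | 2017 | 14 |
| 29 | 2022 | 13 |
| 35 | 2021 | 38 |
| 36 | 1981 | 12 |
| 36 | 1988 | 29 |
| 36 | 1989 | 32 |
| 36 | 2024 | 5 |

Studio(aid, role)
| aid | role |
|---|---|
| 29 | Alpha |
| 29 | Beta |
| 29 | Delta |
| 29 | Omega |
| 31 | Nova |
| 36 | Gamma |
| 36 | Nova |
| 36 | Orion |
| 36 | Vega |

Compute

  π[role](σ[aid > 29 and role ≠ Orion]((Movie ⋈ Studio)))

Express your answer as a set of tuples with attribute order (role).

Movie ⋈ Studio (natural join on aid): {(29, 1983, 25, Alpha), (29, 1983, 25, Beta), (29, 1983, 25, Delta), (29, 1983, 25, Omega), (29, 1985, 8, Alpha), (29, 1985, 8, Beta), (29, 1985, 8, Delta), (29, 1985, 8, Omega), (29, 1992, 19, Alpha), (29, 1992, 19, Beta), (29, 1992, 19, Delta), (29, 1992, 19, Omega), (29, 2004, 21, Alpha), (29, 2004, 21, Beta), (29, 2004, 21, Delta), (29, 2004, 21, Omega), (29, 2017, 14, Alpha), (29, 2017, 14, Beta), (29, 2017, 14, Delta), (29, 2017, 14, Omega), (29, 2022, 13, Alpha), (29, 2022, 13, Beta), (29, 2022, 13, Delta), (29, 2022, 13, Omega), (36, 1981, 12, Gamma), (36, 1981, 12, Nova), (36, 1981, 12, Orion), (36, 1981, 12, Vega), (36, 1988, 29, Gamma), (36, 1988, 29, Nova), (36, 1988, 29, Orion), (36, 1988, 29, Vega), (36, 1989, 32, Gamma), (36, 1989, 32, Nova), (36, 1989, 32, Orion), (36, 1989, 32, Vega), (36, 2024, 5, Gamma), (36, 2024, 5, Nova), (36, 2024, 5, Orion), (36, 2024, 5, Vega)}
Filtering on aid > 29 and role ≠ Orion leaves {(36, 1981, 12, Gamma), (36, 1981, 12, Nova), (36, 1981, 12, Vega), (36, 1988, 29, Gamma), (36, 1988, 29, Nova), (36, 1988, 29, Vega), (36, 1989, 32, Gamma), (36, 1989, 32, Nova), (36, 1989, 32, Vega), (36, 2024, 5, Gamma), (36, 2024, 5, Nova), (36, 2024, 5, Vega)}.
Projecting to role (9 duplicate(s) eliminated): {Gamma, Nova, Vega}

{Gamma, Nova, Vega}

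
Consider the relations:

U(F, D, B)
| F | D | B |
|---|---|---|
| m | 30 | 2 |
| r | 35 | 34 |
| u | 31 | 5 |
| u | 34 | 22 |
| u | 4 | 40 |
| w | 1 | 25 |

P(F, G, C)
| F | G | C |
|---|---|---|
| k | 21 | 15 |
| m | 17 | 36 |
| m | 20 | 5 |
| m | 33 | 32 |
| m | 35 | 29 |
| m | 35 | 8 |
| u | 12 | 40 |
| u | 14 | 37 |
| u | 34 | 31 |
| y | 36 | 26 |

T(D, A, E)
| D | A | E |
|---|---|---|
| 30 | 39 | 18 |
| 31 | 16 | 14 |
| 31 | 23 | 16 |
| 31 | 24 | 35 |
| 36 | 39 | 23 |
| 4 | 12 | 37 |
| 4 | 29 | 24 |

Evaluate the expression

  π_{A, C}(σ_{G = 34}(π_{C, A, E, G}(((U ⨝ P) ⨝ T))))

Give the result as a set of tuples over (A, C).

Natural join on F: {(m, 30, 2, 17, 36), (m, 30, 2, 20, 5), (m, 30, 2, 33, 32), (m, 30, 2, 35, 29), (m, 30, 2, 35, 8), (u, 31, 5, 12, 40), (u, 31, 5, 14, 37), (u, 31, 5, 34, 31), (u, 34, 22, 12, 40), (u, 34, 22, 14, 37), (u, 34, 22, 34, 31), (u, 4, 40, 12, 40), (u, 4, 40, 14, 37), (u, 4, 40, 34, 31)}
Natural join on D: {(m, 30, 2, 17, 36, 39, 18), (m, 30, 2, 20, 5, 39, 18), (m, 30, 2, 33, 32, 39, 18), (m, 30, 2, 35, 29, 39, 18), (m, 30, 2, 35, 8, 39, 18), (u, 31, 5, 12, 40, 16, 14), (u, 31, 5, 12, 40, 23, 16), (u, 31, 5, 12, 40, 24, 35), (u, 31, 5, 14, 37, 16, 14), (u, 31, 5, 14, 37, 23, 16), (u, 31, 5, 14, 37, 24, 35), (u, 31, 5, 34, 31, 16, 14), (u, 31, 5, 34, 31, 23, 16), (u, 31, 5, 34, 31, 24, 35), (u, 4, 40, 12, 40, 12, 37), (u, 4, 40, 12, 40, 29, 24), (u, 4, 40, 14, 37, 12, 37), (u, 4, 40, 14, 37, 29, 24), (u, 4, 40, 34, 31, 12, 37), (u, 4, 40, 34, 31, 29, 24)}
π_{C, A, E, G} gives {(29, 39, 18, 35), (31, 12, 37, 34), (31, 16, 14, 34), (31, 23, 16, 34), (31, 24, 35, 34), (31, 29, 24, 34), (32, 39, 18, 33), (36, 39, 18, 17), (37, 12, 37, 14), (37, 16, 14, 14), (37, 23, 16, 14), (37, 24, 35, 14), (37, 29, 24, 14), (40, 12, 37, 12), (40, 16, 14, 12), (40, 23, 16, 12), (40, 24, 35, 12), (40, 29, 24, 12), (5, 39, 18, 20), (8, 39, 18, 35)}.
σ[G = 34]: keep tuples satisfying G = 34 → {(31, 12, 37, 34), (31, 16, 14, 34), (31, 23, 16, 34), (31, 24, 35, 34), (31, 29, 24, 34)}
π_{A, C} gives {(12, 31), (16, 31), (23, 31), (24, 31), (29, 31)}.

{(12, 31), (16, 31), (23, 31), (24, 31), (29, 31)}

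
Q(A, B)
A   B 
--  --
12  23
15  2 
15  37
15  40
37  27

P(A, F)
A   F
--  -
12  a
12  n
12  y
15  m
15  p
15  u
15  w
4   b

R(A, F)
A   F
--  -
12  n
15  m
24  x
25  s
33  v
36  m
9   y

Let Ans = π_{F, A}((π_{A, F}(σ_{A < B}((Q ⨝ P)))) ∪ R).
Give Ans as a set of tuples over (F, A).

Q ⋈ P (natural join on A): {(12, 23, a), (12, 23, n), (12, 23, y), (15, 2, m), (15, 2, p), (15, 2, u), (15, 2, w), (15, 37, m), (15, 37, p), (15, 37, u), (15, 37, w), (15, 40, m), (15, 40, p), (15, 40, u), (15, 40, w)}
Filtering on A < B leaves {(12, 23, a), (12, 23, n), (12, 23, y), (15, 37, m), (15, 37, p), (15, 37, u), (15, 37, w), (15, 40, m), (15, 40, p), (15, 40, u), (15, 40, w)}.
Projecting to A, F (4 duplicate(s) eliminated): {(12, a), (12, n), (12, y), (15, m), (15, p), (15, u), (15, w)}
Union: {(12, a), (12, n), (12, y), (15, m), (15, p), (15, u), (15, w)} with {(12, n), (15, m), (24, x), (25, s), (33, v), (36, m), (9, y)} → {(12, a), (12, n), (12, y), (15, m), (15, p), (15, u), (15, w), (24, x), (25, s), (33, v), (36, m), (9, y)}
Projecting to F, A: {(a, 12), (m, 15), (m, 36), (n, 12), (p, 15), (s, 25), (u, 15), (v, 33), (w, 15), (x, 24), (y, 12), (y, 9)}

{(a, 12), (m, 15), (m, 36), (n, 12), (p, 15), (s, 25), (u, 15), (v, 33), (w, 15), (x, 24), (y, 12), (y, 9)}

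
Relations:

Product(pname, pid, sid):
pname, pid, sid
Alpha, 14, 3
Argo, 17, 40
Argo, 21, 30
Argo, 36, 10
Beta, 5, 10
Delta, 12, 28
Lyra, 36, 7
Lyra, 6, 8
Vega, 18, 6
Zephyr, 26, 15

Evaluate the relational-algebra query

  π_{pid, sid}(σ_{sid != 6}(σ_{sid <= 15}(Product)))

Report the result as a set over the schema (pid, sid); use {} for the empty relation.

{(14, 3), (26, 15), (36, 10), (36, 7), (5, 10), (6, 8)}

Apply σ_{sid <= 15}; surviving tuples: {(Alpha, 14, 3), (Argo, 36, 10), (Beta, 5, 10), (Lyra, 36, 7), (Lyra, 6, 8), (Vega, 18, 6), (Zephyr, 26, 15)}
Apply σ_{sid != 6}; surviving tuples: {(Alpha, 14, 3), (Argo, 36, 10), (Beta, 5, 10), (Lyra, 36, 7), (Lyra, 6, 8), (Zephyr, 26, 15)}
Keep only column(s) pid, sid: {(14, 3), (26, 15), (36, 10), (36, 7), (5, 10), (6, 8)}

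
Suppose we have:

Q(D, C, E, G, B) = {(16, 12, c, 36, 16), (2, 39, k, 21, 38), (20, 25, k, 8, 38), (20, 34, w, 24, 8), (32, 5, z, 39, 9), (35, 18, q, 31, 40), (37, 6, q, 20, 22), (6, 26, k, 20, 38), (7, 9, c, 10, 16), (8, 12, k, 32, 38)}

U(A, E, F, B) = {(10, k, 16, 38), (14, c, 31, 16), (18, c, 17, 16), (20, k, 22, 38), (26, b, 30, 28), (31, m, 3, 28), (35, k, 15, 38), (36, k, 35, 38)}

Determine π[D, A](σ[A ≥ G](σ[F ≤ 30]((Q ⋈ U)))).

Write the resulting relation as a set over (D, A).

{(2, 35), (20, 10), (20, 20), (20, 35), (6, 20), (6, 35), (7, 18), (8, 35)}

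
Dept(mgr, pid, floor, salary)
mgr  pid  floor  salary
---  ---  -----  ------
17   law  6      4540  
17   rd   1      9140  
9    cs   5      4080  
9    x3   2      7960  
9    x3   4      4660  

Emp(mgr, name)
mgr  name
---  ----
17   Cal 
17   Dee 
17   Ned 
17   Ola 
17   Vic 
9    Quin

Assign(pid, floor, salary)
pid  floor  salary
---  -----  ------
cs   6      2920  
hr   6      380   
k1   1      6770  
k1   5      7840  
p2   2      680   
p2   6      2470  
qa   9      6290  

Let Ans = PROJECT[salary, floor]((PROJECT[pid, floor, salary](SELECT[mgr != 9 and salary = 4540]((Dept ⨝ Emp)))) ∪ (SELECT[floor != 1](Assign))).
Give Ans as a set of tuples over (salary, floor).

{(2470, 6), (2920, 6), (380, 6), (4540, 6), (6290, 9), (680, 2), (7840, 5)}

Natural join on mgr: {(17, law, 6, 4540, Cal), (17, law, 6, 4540, Dee), (17, law, 6, 4540, Ned), (17, law, 6, 4540, Ola), (17, law, 6, 4540, Vic), (17, rd, 1, 9140, Cal), (17, rd, 1, 9140, Dee), (17, rd, 1, 9140, Ned), (17, rd, 1, 9140, Ola), (17, rd, 1, 9140, Vic), (9, cs, 5, 4080, Quin), (9, x3, 2, 7960, Quin), (9, x3, 4, 4660, Quin)}
σ[mgr != 9 and salary = 4540]: keep tuples satisfying mgr != 9 and salary = 4540 → {(17, law, 6, 4540, Cal), (17, law, 6, 4540, Dee), (17, law, 6, 4540, Ned), (17, law, 6, 4540, Ola), (17, law, 6, 4540, Vic)}
Projecting to pid, floor, salary (4 duplicate(s) eliminated): {(law, 6, 4540)}
σ[floor != 1]: keep tuples satisfying floor != 1 → {(cs, 6, 2920), (hr, 6, 380), (k1, 5, 7840), (p2, 2, 680), (p2, 6, 2470), (qa, 9, 6290)}
Taking the union: {(cs, 6, 2920), (hr, 6, 380), (k1, 5, 7840), (law, 6, 4540), (p2, 2, 680), (p2, 6, 2470), (qa, 9, 6290)}
Projecting to salary, floor: {(2470, 6), (2920, 6), (380, 6), (4540, 6), (6290, 9), (680, 2), (7840, 5)}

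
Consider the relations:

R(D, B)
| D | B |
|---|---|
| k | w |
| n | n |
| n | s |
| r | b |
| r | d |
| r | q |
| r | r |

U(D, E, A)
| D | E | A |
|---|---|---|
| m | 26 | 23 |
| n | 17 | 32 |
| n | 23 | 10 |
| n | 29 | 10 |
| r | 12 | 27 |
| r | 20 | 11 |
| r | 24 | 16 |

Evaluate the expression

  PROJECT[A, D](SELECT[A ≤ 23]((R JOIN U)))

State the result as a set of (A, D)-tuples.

{(10, n), (11, r), (16, r)}

R ⋈ U (natural join on D): {(n, n, 17, 32), (n, n, 23, 10), (n, n, 29, 10), (n, s, 17, 32), (n, s, 23, 10), (n, s, 29, 10), (r, b, 12, 27), (r, b, 20, 11), (r, b, 24, 16), (r, d, 12, 27), (r, d, 20, 11), (r, d, 24, 16), (r, q, 12, 27), (r, q, 20, 11), (r, q, 24, 16), (r, r, 12, 27), (r, r, 20, 11), (r, r, 24, 16)}
σ[A ≤ 23]: keep tuples satisfying A ≤ 23 → {(n, n, 23, 10), (n, n, 29, 10), (n, s, 23, 10), (n, s, 29, 10), (r, b, 20, 11), (r, b, 24, 16), (r, d, 20, 11), (r, d, 24, 16), (r, q, 20, 11), (r, q, 24, 16), (r, r, 20, 11), (r, r, 24, 16)}
Projecting to A, D (9 duplicate(s) eliminated): {(10, n), (11, r), (16, r)}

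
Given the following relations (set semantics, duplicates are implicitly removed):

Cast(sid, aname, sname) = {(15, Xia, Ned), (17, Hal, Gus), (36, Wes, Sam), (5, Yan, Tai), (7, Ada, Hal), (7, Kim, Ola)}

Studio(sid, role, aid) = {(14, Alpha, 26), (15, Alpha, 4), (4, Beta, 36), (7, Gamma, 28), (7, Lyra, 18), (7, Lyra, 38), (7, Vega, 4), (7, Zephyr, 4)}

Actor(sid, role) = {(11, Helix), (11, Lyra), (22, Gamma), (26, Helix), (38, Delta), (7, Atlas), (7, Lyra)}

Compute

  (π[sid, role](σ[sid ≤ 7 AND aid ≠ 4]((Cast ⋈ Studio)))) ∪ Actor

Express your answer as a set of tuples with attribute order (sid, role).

{(11, Helix), (11, Lyra), (22, Gamma), (26, Helix), (38, Delta), (7, Atlas), (7, Gamma), (7, Lyra)}

Cast ⋈ Studio (natural join on sid): {(15, Xia, Ned, Alpha, 4), (7, Ada, Hal, Gamma, 28), (7, Ada, Hal, Lyra, 18), (7, Ada, Hal, Lyra, 38), (7, Ada, Hal, Vega, 4), (7, Ada, Hal, Zephyr, 4), (7, Kim, Ola, Gamma, 28), (7, Kim, Ola, Lyra, 18), (7, Kim, Ola, Lyra, 38), (7, Kim, Ola, Vega, 4), (7, Kim, Ola, Zephyr, 4)}
σ[sid ≤ 7 AND aid ≠ 4]: keep tuples satisfying sid ≤ 7 AND aid ≠ 4 → {(7, Ada, Hal, Gamma, 28), (7, Ada, Hal, Lyra, 18), (7, Ada, Hal, Lyra, 38), (7, Kim, Ola, Gamma, 28), (7, Kim, Ola, Lyra, 18), (7, Kim, Ola, Lyra, 38)}
π_{sid, role} gives {(7, Gamma), (7, Lyra)} (4 duplicate(s) eliminated).
Set union of the two operands is {(11, Helix), (11, Lyra), (22, Gamma), (26, Helix), (38, Delta), (7, Atlas), (7, Gamma), (7, Lyra)}.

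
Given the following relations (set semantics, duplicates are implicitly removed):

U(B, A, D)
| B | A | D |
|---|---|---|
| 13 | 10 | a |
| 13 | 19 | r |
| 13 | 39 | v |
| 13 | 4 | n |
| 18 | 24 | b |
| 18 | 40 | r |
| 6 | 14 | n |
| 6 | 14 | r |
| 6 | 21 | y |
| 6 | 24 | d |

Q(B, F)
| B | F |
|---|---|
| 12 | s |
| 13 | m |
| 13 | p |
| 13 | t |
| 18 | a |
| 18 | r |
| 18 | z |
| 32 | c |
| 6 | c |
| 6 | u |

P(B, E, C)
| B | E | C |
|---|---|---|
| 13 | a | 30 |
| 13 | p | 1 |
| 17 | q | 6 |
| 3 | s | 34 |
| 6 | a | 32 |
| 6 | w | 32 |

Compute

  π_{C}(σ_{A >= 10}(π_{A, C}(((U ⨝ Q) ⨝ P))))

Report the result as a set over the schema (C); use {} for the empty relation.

{1, 30, 32}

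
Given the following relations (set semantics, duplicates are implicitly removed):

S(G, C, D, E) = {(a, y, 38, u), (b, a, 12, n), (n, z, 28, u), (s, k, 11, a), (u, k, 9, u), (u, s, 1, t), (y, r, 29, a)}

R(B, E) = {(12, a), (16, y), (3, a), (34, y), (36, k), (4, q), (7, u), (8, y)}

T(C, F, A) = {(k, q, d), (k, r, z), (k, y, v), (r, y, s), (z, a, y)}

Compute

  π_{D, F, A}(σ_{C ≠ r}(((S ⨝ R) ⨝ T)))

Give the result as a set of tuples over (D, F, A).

S ⋈ R (natural join on E): {(a, y, 38, u, 7), (n, z, 28, u, 7), (s, k, 11, a, 12), (s, k, 11, a, 3), (u, k, 9, u, 7), (y, r, 29, a, 12), (y, r, 29, a, 3)}
(S ⨝ R) ⋈ T (natural join on C): {(n, z, 28, u, 7, a, y), (s, k, 11, a, 12, q, d), (s, k, 11, a, 12, r, z), (s, k, 11, a, 12, y, v), (s, k, 11, a, 3, q, d), (s, k, 11, a, 3, r, z), (s, k, 11, a, 3, y, v), (u, k, 9, u, 7, q, d), (u, k, 9, u, 7, r, z), (u, k, 9, u, 7, y, v), (y, r, 29, a, 12, y, s), (y, r, 29, a, 3, y, s)}
Apply σ_{C ≠ r}; surviving tuples: {(n, z, 28, u, 7, a, y), (s, k, 11, a, 12, q, d), (s, k, 11, a, 12, r, z), (s, k, 11, a, 12, y, v), (s, k, 11, a, 3, q, d), (s, k, 11, a, 3, r, z), (s, k, 11, a, 3, y, v), (u, k, 9, u, 7, q, d), (u, k, 9, u, 7, r, z), (u, k, 9, u, 7, y, v)}
π[D, F, A]: project onto (D, F, A) (3 duplicate(s) eliminated) → {(11, q, d), (11, r, z), (11, y, v), (28, a, y), (9, q, d), (9, r, z), (9, y, v)}

{(11, q, d), (11, r, z), (11, y, v), (28, a, y), (9, q, d), (9, r, z), (9, y, v)}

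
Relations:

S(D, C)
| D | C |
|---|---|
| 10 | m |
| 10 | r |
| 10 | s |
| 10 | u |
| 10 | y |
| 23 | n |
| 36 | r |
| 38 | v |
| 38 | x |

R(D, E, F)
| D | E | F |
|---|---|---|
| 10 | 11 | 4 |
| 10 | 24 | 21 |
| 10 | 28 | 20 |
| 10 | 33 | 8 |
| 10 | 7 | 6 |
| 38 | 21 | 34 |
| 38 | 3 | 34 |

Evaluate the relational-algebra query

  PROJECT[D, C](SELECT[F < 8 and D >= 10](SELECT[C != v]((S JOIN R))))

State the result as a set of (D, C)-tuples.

Joining S and R on D yields {(10, m, 11, 4), (10, m, 24, 21), (10, m, 28, 20), (10, m, 33, 8), (10, m, 7, 6), (10, r, 11, 4), (10, r, 24, 21), (10, r, 28, 20), (10, r, 33, 8), (10, r, 7, 6), (10, s, 11, 4), (10, s, 24, 21), (10, s, 28, 20), (10, s, 33, 8), (10, s, 7, 6), (10, u, 11, 4), (10, u, 24, 21), (10, u, 28, 20), (10, u, 33, 8), (10, u, 7, 6), (10, y, 11, 4), (10, y, 24, 21), (10, y, 28, 20), (10, y, 33, 8), (10, y, 7, 6), (38, v, 21, 34), (38, v, 3, 34), (38, x, 21, 34), (38, x, 3, 34)}.
Selection C != v: {(10, m, 11, 4), (10, m, 24, 21), (10, m, 28, 20), (10, m, 33, 8), (10, m, 7, 6), (10, r, 11, 4), (10, r, 24, 21), (10, r, 28, 20), (10, r, 33, 8), (10, r, 7, 6), (10, s, 11, 4), (10, s, 24, 21), (10, s, 28, 20), (10, s, 33, 8), (10, s, 7, 6), (10, u, 11, 4), (10, u, 24, 21), (10, u, 28, 20), (10, u, 33, 8), (10, u, 7, 6), (10, y, 11, 4), (10, y, 24, 21), (10, y, 28, 20), (10, y, 33, 8), (10, y, 7, 6), (38, x, 21, 34), (38, x, 3, 34)}
Selection F < 8 and D >= 10: {(10, m, 11, 4), (10, m, 7, 6), (10, r, 11, 4), (10, r, 7, 6), (10, s, 11, 4), (10, s, 7, 6), (10, u, 11, 4), (10, u, 7, 6), (10, y, 11, 4), (10, y, 7, 6)}
π_{D, C} gives {(10, m), (10, r), (10, s), (10, u), (10, y)} (5 duplicate(s) eliminated).

{(10, m), (10, r), (10, s), (10, u), (10, y)}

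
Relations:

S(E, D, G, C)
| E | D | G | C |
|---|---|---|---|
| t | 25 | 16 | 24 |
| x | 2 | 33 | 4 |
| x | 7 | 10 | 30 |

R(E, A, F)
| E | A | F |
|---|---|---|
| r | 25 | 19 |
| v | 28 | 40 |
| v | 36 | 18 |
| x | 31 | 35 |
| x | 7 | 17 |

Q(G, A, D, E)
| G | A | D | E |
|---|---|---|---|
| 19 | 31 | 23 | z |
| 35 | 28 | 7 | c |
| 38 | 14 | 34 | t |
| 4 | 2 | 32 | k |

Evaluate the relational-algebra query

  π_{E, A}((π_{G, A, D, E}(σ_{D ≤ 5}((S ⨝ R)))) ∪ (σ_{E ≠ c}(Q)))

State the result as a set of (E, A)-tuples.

{(k, 2), (t, 14), (x, 31), (x, 7), (z, 31)}

Natural join on E: {(x, 2, 33, 4, 31, 35), (x, 2, 33, 4, 7, 17), (x, 7, 10, 30, 31, 35), (x, 7, 10, 30, 7, 17)}
σ[D ≤ 5]: keep tuples satisfying D ≤ 5 → {(x, 2, 33, 4, 31, 35), (x, 2, 33, 4, 7, 17)}
π_{G, A, D, E} gives {(33, 31, 2, x), (33, 7, 2, x)}.
σ[E ≠ c]: keep tuples satisfying E ≠ c → {(19, 31, 23, z), (38, 14, 34, t), (4, 2, 32, k)}
Set union of the two operands is {(19, 31, 23, z), (33, 31, 2, x), (33, 7, 2, x), (38, 14, 34, t), (4, 2, 32, k)}.
π_{E, A} gives {(k, 2), (t, 14), (x, 31), (x, 7), (z, 31)}.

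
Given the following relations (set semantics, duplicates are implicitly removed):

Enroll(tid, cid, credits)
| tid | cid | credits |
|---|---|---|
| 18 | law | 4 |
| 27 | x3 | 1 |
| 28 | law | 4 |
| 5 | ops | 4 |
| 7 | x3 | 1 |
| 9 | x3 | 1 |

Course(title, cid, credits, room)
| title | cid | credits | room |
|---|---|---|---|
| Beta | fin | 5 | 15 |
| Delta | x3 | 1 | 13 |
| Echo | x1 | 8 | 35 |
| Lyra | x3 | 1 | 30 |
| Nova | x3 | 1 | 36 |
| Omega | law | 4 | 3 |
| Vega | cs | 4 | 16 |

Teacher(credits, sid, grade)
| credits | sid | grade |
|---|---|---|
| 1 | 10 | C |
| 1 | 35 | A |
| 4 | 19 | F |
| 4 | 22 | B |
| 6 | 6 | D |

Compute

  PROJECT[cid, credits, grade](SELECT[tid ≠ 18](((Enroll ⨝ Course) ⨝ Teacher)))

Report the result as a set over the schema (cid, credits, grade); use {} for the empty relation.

Joining Enroll and Course on cid, credits yields {(18, law, 4, Omega, 3), (27, x3, 1, Delta, 13), (27, x3, 1, Lyra, 30), (27, x3, 1, Nova, 36), (28, law, 4, Omega, 3), (7, x3, 1, Delta, 13), (7, x3, 1, Lyra, 30), (7, x3, 1, Nova, 36), (9, x3, 1, Delta, 13), (9, x3, 1, Lyra, 30), (9, x3, 1, Nova, 36)}.
Joining (Enroll ⨝ Course) and Teacher on credits yields {(18, law, 4, Omega, 3, 19, F), (18, law, 4, Omega, 3, 22, B), (27, x3, 1, Delta, 13, 10, C), (27, x3, 1, Delta, 13, 35, A), (27, x3, 1, Lyra, 30, 10, C), (27, x3, 1, Lyra, 30, 35, A), (27, x3, 1, Nova, 36, 10, C), (27, x3, 1, Nova, 36, 35, A), (28, law, 4, Omega, 3, 19, F), (28, law, 4, Omega, 3, 22, B), (7, x3, 1, Delta, 13, 10, C), (7, x3, 1, Delta, 13, 35, A), (7, x3, 1, Lyra, 30, 10, C), (7, x3, 1, Lyra, 30, 35, A), (7, x3, 1, Nova, 36, 10, C), (7, x3, 1, Nova, 36, 35, A), (9, x3, 1, Delta, 13, 10, C), (9, x3, 1, Delta, 13, 35, A), (9, x3, 1, Lyra, 30, 10, C), (9, x3, 1, Lyra, 30, 35, A), (9, x3, 1, Nova, 36, 10, C), (9, x3, 1, Nova, 36, 35, A)}.
Filtering on tid ≠ 18 leaves {(27, x3, 1, Delta, 13, 10, C), (27, x3, 1, Delta, 13, 35, A), (27, x3, 1, Lyra, 30, 10, C), (27, x3, 1, Lyra, 30, 35, A), (27, x3, 1, Nova, 36, 10, C), (27, x3, 1, Nova, 36, 35, A), (28, law, 4, Omega, 3, 19, F), (28, law, 4, Omega, 3, 22, B), (7, x3, 1, Delta, 13, 10, C), (7, x3, 1, Delta, 13, 35, A), (7, x3, 1, Lyra, 30, 10, C), (7, x3, 1, Lyra, 30, 35, A), (7, x3, 1, Nova, 36, 10, C), (7, x3, 1, Nova, 36, 35, A), (9, x3, 1, Delta, 13, 10, C), (9, x3, 1, Delta, 13, 35, A), (9, x3, 1, Lyra, 30, 10, C), (9, x3, 1, Lyra, 30, 35, A), (9, x3, 1, Nova, 36, 10, C), (9, x3, 1, Nova, 36, 35, A)}.
π_{cid, credits, grade} gives {(law, 4, B), (law, 4, F), (x3, 1, A), (x3, 1, C)} (16 duplicate(s) eliminated).

{(law, 4, B), (law, 4, F), (x3, 1, A), (x3, 1, C)}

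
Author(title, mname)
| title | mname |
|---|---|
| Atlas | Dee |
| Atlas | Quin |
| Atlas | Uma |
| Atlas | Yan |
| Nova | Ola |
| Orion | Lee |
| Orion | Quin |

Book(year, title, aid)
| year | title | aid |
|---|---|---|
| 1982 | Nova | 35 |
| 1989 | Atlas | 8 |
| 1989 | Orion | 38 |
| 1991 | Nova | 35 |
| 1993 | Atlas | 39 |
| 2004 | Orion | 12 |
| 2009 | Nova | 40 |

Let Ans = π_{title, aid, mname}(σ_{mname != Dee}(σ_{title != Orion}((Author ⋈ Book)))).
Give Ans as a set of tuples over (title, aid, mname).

{(Atlas, 39, Quin), (Atlas, 39, Uma), (Atlas, 39, Yan), (Atlas, 8, Quin), (Atlas, 8, Uma), (Atlas, 8, Yan), (Nova, 35, Ola), (Nova, 40, Ola)}

Natural join on title: {(Atlas, Dee, 1989, 8), (Atlas, Dee, 1993, 39), (Atlas, Quin, 1989, 8), (Atlas, Quin, 1993, 39), (Atlas, Uma, 1989, 8), (Atlas, Uma, 1993, 39), (Atlas, Yan, 1989, 8), (Atlas, Yan, 1993, 39), (Nova, Ola, 1982, 35), (Nova, Ola, 1991, 35), (Nova, Ola, 2009, 40), (Orion, Lee, 1989, 38), (Orion, Lee, 2004, 12), (Orion, Quin, 1989, 38), (Orion, Quin, 2004, 12)}
σ[title != Orion]: keep tuples satisfying title != Orion → {(Atlas, Dee, 1989, 8), (Atlas, Dee, 1993, 39), (Atlas, Quin, 1989, 8), (Atlas, Quin, 1993, 39), (Atlas, Uma, 1989, 8), (Atlas, Uma, 1993, 39), (Atlas, Yan, 1989, 8), (Atlas, Yan, 1993, 39), (Nova, Ola, 1982, 35), (Nova, Ola, 1991, 35), (Nova, Ola, 2009, 40)}
σ[mname != Dee]: keep tuples satisfying mname != Dee → {(Atlas, Quin, 1989, 8), (Atlas, Quin, 1993, 39), (Atlas, Uma, 1989, 8), (Atlas, Uma, 1993, 39), (Atlas, Yan, 1989, 8), (Atlas, Yan, 1993, 39), (Nova, Ola, 1982, 35), (Nova, Ola, 1991, 35), (Nova, Ola, 2009, 40)}
Projecting to title, aid, mname (1 duplicate(s) eliminated): {(Atlas, 39, Quin), (Atlas, 39, Uma), (Atlas, 39, Yan), (Atlas, 8, Quin), (Atlas, 8, Uma), (Atlas, 8, Yan), (Nova, 35, Ola), (Nova, 40, Ola)}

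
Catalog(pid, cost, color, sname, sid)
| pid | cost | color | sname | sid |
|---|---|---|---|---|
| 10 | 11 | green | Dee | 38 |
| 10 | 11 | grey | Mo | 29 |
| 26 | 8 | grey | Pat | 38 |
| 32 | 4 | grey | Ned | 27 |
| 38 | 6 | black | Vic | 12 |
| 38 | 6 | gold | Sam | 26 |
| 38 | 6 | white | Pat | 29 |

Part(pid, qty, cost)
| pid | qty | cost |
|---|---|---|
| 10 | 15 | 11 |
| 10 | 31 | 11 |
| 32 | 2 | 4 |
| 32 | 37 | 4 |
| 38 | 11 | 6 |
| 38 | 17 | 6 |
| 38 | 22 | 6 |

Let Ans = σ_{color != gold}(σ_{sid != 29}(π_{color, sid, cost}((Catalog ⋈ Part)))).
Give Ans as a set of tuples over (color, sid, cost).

{(black, 12, 6), (green, 38, 11), (grey, 27, 4)}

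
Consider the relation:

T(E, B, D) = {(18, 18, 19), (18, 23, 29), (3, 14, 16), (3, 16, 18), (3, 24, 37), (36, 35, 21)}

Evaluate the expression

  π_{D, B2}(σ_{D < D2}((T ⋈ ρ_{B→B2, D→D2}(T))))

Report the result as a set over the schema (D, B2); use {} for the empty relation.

{(16, 16), (16, 24), (18, 24), (19, 23)}

ρ[B→B2, D→D2]: schema becomes (E, B2, D2); tuples unchanged.
Natural join on E: {(18, 18, 19, 18, 19), (18, 18, 19, 23, 29), (18, 23, 29, 18, 19), (18, 23, 29, 23, 29), (3, 14, 16, 14, 16), (3, 14, 16, 16, 18), (3, 14, 16, 24, 37), (3, 16, 18, 14, 16), (3, 16, 18, 16, 18), (3, 16, 18, 24, 37), (3, 24, 37, 14, 16), (3, 24, 37, 16, 18), (3, 24, 37, 24, 37), (36, 35, 21, 35, 21)}
Filtering on D < D2 leaves {(18, 18, 19, 23, 29), (3, 14, 16, 16, 18), (3, 14, 16, 24, 37), (3, 16, 18, 24, 37)}.
Projecting to D, B2: {(16, 16), (16, 24), (18, 24), (19, 23)}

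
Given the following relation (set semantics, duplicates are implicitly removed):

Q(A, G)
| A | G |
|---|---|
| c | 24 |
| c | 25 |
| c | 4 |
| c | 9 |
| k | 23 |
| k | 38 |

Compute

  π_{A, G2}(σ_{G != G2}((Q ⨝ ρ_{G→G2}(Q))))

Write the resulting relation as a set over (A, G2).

{(c, 24), (c, 25), (c, 4), (c, 9), (k, 23), (k, 38)}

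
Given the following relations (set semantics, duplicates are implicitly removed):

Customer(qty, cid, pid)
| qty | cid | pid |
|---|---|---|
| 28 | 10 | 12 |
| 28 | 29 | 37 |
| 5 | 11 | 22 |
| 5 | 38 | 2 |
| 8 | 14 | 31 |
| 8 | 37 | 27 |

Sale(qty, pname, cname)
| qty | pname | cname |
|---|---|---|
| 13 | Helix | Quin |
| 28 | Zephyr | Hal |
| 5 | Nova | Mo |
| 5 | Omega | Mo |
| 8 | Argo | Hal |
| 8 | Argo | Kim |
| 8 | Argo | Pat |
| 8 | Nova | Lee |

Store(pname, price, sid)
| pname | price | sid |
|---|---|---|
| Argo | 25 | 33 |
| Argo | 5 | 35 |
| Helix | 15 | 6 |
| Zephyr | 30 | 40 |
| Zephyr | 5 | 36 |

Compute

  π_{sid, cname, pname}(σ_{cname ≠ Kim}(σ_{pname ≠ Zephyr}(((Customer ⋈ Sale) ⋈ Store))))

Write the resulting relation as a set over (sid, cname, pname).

{(33, Hal, Argo), (33, Pat, Argo), (35, Hal, Argo), (35, Pat, Argo)}

Joining Customer and Sale on qty yields {(28, 10, 12, Zephyr, Hal), (28, 29, 37, Zephyr, Hal), (5, 11, 22, Nova, Mo), (5, 11, 22, Omega, Mo), (5, 38, 2, Nova, Mo), (5, 38, 2, Omega, Mo), (8, 14, 31, Argo, Hal), (8, 14, 31, Argo, Kim), (8, 14, 31, Argo, Pat), (8, 14, 31, Nova, Lee), (8, 37, 27, Argo, Hal), (8, 37, 27, Argo, Kim), (8, 37, 27, Argo, Pat), (8, 37, 27, Nova, Lee)}.
Joining (Customer ⋈ Sale) and Store on pname yields {(28, 10, 12, Zephyr, Hal, 30, 40), (28, 10, 12, Zephyr, Hal, 5, 36), (28, 29, 37, Zephyr, Hal, 30, 40), (28, 29, 37, Zephyr, Hal, 5, 36), (8, 14, 31, Argo, Hal, 25, 33), (8, 14, 31, Argo, Hal, 5, 35), (8, 14, 31, Argo, Kim, 25, 33), (8, 14, 31, Argo, Kim, 5, 35), (8, 14, 31, Argo, Pat, 25, 33), (8, 14, 31, Argo, Pat, 5, 35), (8, 37, 27, Argo, Hal, 25, 33), (8, 37, 27, Argo, Hal, 5, 35), (8, 37, 27, Argo, Kim, 25, 33), (8, 37, 27, Argo, Kim, 5, 35), (8, 37, 27, Argo, Pat, 25, 33), (8, 37, 27, Argo, Pat, 5, 35)}.
Filtering on pname ≠ Zephyr leaves {(8, 14, 31, Argo, Hal, 25, 33), (8, 14, 31, Argo, Hal, 5, 35), (8, 14, 31, Argo, Kim, 25, 33), (8, 14, 31, Argo, Kim, 5, 35), (8, 14, 31, Argo, Pat, 25, 33), (8, 14, 31, Argo, Pat, 5, 35), (8, 37, 27, Argo, Hal, 25, 33), (8, 37, 27, Argo, Hal, 5, 35), (8, 37, 27, Argo, Kim, 25, 33), (8, 37, 27, Argo, Kim, 5, 35), (8, 37, 27, Argo, Pat, 25, 33), (8, 37, 27, Argo, Pat, 5, 35)}.
Filtering on cname ≠ Kim leaves {(8, 14, 31, Argo, Hal, 25, 33), (8, 14, 31, Argo, Hal, 5, 35), (8, 14, 31, Argo, Pat, 25, 33), (8, 14, 31, Argo, Pat, 5, 35), (8, 37, 27, Argo, Hal, 25, 33), (8, 37, 27, Argo, Hal, 5, 35), (8, 37, 27, Argo, Pat, 25, 33), (8, 37, 27, Argo, Pat, 5, 35)}.
Projecting to sid, cname, pname (4 duplicate(s) eliminated): {(33, Hal, Argo), (33, Pat, Argo), (35, Hal, Argo), (35, Pat, Argo)}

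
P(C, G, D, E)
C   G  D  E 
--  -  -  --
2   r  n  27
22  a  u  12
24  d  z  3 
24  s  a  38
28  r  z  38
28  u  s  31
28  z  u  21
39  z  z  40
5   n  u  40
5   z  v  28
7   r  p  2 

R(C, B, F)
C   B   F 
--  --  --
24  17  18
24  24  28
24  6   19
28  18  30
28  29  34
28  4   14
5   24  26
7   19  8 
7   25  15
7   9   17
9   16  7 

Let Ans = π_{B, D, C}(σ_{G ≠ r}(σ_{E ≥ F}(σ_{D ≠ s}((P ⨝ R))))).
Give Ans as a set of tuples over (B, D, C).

Natural join on C: {(24, d, z, 3, 17, 18), (24, d, z, 3, 24, 28), (24, d, z, 3, 6, 19), (24, s, a, 38, 17, 18), (24, s, a, 38, 24, 28), (24, s, a, 38, 6, 19), (28, r, z, 38, 18, 30), (28, r, z, 38, 29, 34), (28, r, z, 38, 4, 14), (28, u, s, 31, 18, 30), (28, u, s, 31, 29, 34), (28, u, s, 31, 4, 14), (28, z, u, 21, 18, 30), (28, z, u, 21, 29, 34), (28, z, u, 21, 4, 14), (5, n, u, 40, 24, 26), (5, z, v, 28, 24, 26), (7, r, p, 2, 19, 8), (7, r, p, 2, 25, 15), (7, r, p, 2, 9, 17)}
Filtering on D ≠ s leaves {(24, d, z, 3, 17, 18), (24, d, z, 3, 24, 28), (24, d, z, 3, 6, 19), (24, s, a, 38, 17, 18), (24, s, a, 38, 24, 28), (24, s, a, 38, 6, 19), (28, r, z, 38, 18, 30), (28, r, z, 38, 29, 34), (28, r, z, 38, 4, 14), (28, z, u, 21, 18, 30), (28, z, u, 21, 29, 34), (28, z, u, 21, 4, 14), (5, n, u, 40, 24, 26), (5, z, v, 28, 24, 26), (7, r, p, 2, 19, 8), (7, r, p, 2, 25, 15), (7, r, p, 2, 9, 17)}.
Filtering on E ≥ F leaves {(24, s, a, 38, 17, 18), (24, s, a, 38, 24, 28), (24, s, a, 38, 6, 19), (28, r, z, 38, 18, 30), (28, r, z, 38, 29, 34), (28, r, z, 38, 4, 14), (28, z, u, 21, 4, 14), (5, n, u, 40, 24, 26), (5, z, v, 28, 24, 26)}.
Filtering on G ≠ r leaves {(24, s, a, 38, 17, 18), (24, s, a, 38, 24, 28), (24, s, a, 38, 6, 19), (28, z, u, 21, 4, 14), (5, n, u, 40, 24, 26), (5, z, v, 28, 24, 26)}.
π_{B, D, C} gives {(17, a, 24), (24, a, 24), (24, u, 5), (24, v, 5), (4, u, 28), (6, a, 24)}.

{(17, a, 24), (24, a, 24), (24, u, 5), (24, v, 5), (4, u, 28), (6, a, 24)}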